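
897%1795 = 897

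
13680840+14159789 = 27840629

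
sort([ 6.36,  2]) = [2,6.36]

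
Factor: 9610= 2^1*5^1*31^2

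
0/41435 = 0 = 0.00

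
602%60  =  2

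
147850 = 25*5914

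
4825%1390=655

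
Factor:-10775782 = - 2^1*5387891^1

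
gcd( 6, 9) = 3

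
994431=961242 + 33189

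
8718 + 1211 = 9929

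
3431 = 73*47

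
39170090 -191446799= - 152276709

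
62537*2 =125074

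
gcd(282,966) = 6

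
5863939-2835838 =3028101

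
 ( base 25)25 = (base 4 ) 313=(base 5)210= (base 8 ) 67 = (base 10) 55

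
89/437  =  89/437  =  0.20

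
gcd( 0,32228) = 32228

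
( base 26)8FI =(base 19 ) G22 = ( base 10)5816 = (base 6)42532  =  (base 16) 16b8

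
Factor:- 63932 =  - 2^2* 11^1*1453^1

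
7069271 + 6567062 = 13636333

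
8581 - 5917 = 2664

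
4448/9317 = 4448/9317 = 0.48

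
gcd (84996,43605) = 27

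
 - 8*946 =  - 7568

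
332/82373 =332/82373 = 0.00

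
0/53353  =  0 = 0.00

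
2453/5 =490 + 3/5 = 490.60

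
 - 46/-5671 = 46/5671 = 0.01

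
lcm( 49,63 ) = 441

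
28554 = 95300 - 66746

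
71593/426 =71593/426 = 168.06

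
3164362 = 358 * 8839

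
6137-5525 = 612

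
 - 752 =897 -1649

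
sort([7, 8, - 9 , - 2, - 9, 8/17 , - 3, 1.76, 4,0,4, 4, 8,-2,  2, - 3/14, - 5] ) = [- 9,-9, - 5,-3,-2,-2, - 3/14, 0, 8/17, 1.76, 2, 4, 4, 4, 7, 8, 8] 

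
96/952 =12/119 = 0.10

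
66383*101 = 6704683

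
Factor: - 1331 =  - 11^3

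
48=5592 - 5544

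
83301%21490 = 18831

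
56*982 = 54992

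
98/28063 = 14/4009 = 0.00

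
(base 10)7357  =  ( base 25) BJ7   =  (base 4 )1302331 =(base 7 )30310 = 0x1CBD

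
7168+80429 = 87597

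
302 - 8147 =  - 7845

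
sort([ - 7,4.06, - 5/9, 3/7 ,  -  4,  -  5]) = [- 7, - 5, - 4, - 5/9, 3/7,4.06]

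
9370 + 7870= 17240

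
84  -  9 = 75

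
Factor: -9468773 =  -  71^1* 193^1*691^1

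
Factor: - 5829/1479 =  - 17^( - 1) * 67^1= -67/17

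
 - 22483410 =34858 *( - 645)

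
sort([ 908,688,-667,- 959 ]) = [-959 , - 667, 688, 908]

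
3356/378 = 8 + 166/189  =  8.88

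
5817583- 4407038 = 1410545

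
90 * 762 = 68580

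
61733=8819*7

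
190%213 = 190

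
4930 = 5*986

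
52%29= 23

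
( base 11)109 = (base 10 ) 130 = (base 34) 3S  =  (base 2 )10000010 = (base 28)4i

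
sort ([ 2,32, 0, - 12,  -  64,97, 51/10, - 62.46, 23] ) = [ - 64, - 62.46, -12, 0,2,51/10,23 , 32, 97]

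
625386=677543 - 52157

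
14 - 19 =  - 5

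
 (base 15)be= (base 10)179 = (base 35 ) 54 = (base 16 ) B3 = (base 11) 153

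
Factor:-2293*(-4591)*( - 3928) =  - 2^3*491^1  *  2293^1*4591^1 = - 41350696264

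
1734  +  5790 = 7524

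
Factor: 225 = 3^2*5^2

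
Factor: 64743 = 3^1 * 7^1 * 3083^1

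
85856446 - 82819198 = 3037248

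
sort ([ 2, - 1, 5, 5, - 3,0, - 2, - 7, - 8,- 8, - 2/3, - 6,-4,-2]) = [ - 8,-8, - 7, - 6, - 4, - 3 , - 2, - 2 ,-1, - 2/3, 0, 2,5, 5]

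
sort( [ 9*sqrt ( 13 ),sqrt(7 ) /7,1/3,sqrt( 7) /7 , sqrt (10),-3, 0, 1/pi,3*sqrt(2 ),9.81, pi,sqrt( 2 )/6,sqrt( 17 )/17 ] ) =[ - 3,0,sqrt(2 )/6,  sqrt (17 )/17,1/pi,1/3 , sqrt( 7 )/7  ,  sqrt( 7 ) /7, pi, sqrt( 10 ),3*sqrt( 2), 9.81,9*sqrt (13 )] 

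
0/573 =0 = 0.00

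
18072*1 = 18072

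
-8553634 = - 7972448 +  - 581186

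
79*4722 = 373038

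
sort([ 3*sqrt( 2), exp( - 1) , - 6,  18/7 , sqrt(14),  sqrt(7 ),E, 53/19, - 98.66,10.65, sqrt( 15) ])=[-98.66, - 6,exp( - 1),18/7 , sqrt(7 ) , E , 53/19 , sqrt( 14 ),  sqrt(15),3*sqrt(2),10.65]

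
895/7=127 + 6/7 = 127.86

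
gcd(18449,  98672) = 1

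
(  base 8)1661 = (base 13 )579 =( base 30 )11F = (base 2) 1110110001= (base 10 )945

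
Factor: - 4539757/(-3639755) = 5^( - 1)*7^ ( - 1)*317^1*14321^1*103993^( - 1) 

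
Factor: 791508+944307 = 3^1*5^1 * 97^1*1193^1 = 1735815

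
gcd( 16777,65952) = 1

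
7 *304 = 2128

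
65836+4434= 70270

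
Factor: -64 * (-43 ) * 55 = 151360 = 2^6*5^1*11^1*43^1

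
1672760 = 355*4712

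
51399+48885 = 100284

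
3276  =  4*819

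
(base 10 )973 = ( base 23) 1J7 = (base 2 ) 1111001101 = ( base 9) 1301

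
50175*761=38183175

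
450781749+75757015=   526538764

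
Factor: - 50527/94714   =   - 2^( - 1) * 23^(  -  1)*29^( - 1)*71^(-1)*50527^1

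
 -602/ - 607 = 602/607 = 0.99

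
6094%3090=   3004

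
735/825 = 49/55  =  0.89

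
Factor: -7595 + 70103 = 62508 = 2^2 *3^1 *5209^1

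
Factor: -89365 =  - 5^1*61^1*293^1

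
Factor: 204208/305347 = 2^4*7^( - 1)*181^( - 1)*241^ (-1)* 12763^1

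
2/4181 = 2/4181 = 0.00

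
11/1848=1/168  =  0.01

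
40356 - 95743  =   - 55387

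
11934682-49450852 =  - 37516170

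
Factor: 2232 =2^3*3^2 * 31^1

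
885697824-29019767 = 856678057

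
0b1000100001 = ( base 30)I5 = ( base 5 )4140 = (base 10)545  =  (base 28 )JD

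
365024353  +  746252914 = 1111277267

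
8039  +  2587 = 10626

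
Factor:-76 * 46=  - 2^3 * 19^1*23^1=   -  3496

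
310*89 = 27590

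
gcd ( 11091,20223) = 3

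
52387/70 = 748  +  27/70 = 748.39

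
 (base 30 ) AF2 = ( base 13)43c1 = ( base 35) 7p2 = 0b10010011101100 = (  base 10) 9452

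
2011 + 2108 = 4119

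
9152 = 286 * 32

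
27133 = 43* 631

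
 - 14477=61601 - 76078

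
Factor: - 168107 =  - 23^1*7309^1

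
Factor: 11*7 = 77 = 7^1*11^1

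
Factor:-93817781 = -17^2*47^1*6907^1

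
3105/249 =1035/83 = 12.47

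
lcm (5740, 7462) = 74620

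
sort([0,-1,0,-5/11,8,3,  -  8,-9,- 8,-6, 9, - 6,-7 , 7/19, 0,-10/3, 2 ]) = [-9,-8, - 8,-7, - 6, - 6,-10/3,- 1, - 5/11, 0,0, 0,7/19, 2, 3, 8, 9 ]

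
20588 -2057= 18531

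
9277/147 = 9277/147 = 63.11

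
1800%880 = 40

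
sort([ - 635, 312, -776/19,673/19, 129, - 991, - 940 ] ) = [ - 991, - 940, - 635, - 776/19,  673/19,129, 312] 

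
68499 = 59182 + 9317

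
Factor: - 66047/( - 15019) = 23^ ( - 1)*653^(-1)*66047^1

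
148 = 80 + 68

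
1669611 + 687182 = 2356793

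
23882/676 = 35 + 111/338 = 35.33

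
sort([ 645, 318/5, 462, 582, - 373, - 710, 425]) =[ - 710, - 373, 318/5, 425,462,582,645 ]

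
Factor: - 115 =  - 5^1*23^1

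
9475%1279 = 522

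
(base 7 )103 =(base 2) 110100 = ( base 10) 52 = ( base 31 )1L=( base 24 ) 24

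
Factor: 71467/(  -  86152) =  - 2^( - 3 )*11^( - 1)*73^1= -73/88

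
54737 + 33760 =88497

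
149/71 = 2 + 7/71 = 2.10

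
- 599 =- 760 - - 161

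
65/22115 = 13/4423 =0.00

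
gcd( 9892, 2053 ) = 1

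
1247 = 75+1172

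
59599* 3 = 178797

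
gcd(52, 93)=1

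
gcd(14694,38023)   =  1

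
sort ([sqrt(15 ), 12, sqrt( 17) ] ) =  [ sqrt(15), sqrt(17), 12]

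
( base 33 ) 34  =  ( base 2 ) 1100111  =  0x67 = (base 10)103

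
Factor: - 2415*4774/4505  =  - 2305842/901 =-2^1*3^1*7^2*11^1*17^( - 1) *23^1*31^1*53^ ( - 1) 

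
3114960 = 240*12979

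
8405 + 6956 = 15361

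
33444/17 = 1967 + 5/17 = 1967.29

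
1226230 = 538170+688060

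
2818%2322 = 496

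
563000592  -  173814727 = 389185865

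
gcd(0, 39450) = 39450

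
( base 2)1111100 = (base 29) 48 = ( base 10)124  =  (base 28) 4C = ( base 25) 4o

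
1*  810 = 810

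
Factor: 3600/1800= 2 = 2^1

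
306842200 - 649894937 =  - 343052737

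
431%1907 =431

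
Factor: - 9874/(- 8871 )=2^1 * 3^( - 1 ) * 2957^( - 1) * 4937^1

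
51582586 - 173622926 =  - 122040340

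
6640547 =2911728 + 3728819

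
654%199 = 57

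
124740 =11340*11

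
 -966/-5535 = 322/1845 = 0.17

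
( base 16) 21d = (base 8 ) 1035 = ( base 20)171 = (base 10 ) 541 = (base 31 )HE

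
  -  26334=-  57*462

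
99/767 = 99/767 = 0.13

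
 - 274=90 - 364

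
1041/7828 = 1041/7828=0.13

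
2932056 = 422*6948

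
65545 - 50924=14621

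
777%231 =84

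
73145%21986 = 7187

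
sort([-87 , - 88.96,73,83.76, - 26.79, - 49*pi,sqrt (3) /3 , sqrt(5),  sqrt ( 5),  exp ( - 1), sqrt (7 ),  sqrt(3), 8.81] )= [ - 49*pi, - 88.96,-87,- 26.79,exp( - 1 ),sqrt ( 3 ) /3, sqrt(3 ),sqrt (5),  sqrt (5 ),sqrt( 7),8.81,73,83.76 ]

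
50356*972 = 48946032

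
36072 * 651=23482872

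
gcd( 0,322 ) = 322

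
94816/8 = 11852 = 11852.00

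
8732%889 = 731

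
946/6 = 157 + 2/3= 157.67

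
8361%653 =525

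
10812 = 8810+2002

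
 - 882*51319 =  - 45263358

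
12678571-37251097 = - 24572526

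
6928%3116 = 696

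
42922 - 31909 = 11013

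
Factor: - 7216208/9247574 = -2^3*7^(-2 )*197^( - 1)*479^(-1 ) * 451013^1  =  -3608104/4623787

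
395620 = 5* 79124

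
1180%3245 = 1180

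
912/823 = 912/823 = 1.11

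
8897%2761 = 614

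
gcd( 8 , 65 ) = 1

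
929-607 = 322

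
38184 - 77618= - 39434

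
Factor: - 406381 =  - 406381^1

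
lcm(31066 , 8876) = 62132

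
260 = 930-670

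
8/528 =1/66 = 0.02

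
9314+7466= 16780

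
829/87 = 9+46/87 = 9.53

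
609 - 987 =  -378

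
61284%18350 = 6234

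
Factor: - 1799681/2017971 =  - 3^( - 2 )*13^2  *  19^( - 1 )* 23^1*463^1*11801^( - 1)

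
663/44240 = 663/44240 = 0.01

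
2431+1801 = 4232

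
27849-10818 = 17031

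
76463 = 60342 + 16121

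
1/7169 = 1/7169 = 0.00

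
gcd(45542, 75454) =2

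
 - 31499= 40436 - 71935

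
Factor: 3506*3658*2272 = 29138281856= 2^7*31^1*59^1*71^1*1753^1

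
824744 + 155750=980494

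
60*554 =33240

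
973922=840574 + 133348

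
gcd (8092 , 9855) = 1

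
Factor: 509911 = 509911^1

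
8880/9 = 2960/3= 986.67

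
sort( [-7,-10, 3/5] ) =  [ - 10, - 7, 3/5 ] 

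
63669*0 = 0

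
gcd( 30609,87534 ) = 9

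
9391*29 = 272339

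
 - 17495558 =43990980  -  61486538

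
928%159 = 133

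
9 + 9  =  18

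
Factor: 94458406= 2^1*7^1*97^1*69557^1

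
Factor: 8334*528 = 2^5*3^3*11^1*463^1 = 4400352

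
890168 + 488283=1378451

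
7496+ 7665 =15161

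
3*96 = 288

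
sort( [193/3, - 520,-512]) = [-520,-512, 193/3]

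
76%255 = 76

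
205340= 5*41068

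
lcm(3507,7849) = 164829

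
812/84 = 9 + 2/3 = 9.67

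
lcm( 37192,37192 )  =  37192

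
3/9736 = 3/9736= 0.00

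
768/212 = 192/53 = 3.62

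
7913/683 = 7913/683 = 11.59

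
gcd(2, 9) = 1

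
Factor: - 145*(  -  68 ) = 9860 = 2^2*5^1*17^1*29^1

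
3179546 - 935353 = 2244193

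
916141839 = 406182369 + 509959470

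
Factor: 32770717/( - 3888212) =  - 2^( - 2)*7^1*487^1* 941^( - 1)*1033^( - 1)* 9613^1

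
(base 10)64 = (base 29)26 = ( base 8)100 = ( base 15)44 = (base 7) 121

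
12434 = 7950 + 4484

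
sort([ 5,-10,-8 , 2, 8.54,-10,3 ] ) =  [ - 10, - 10, - 8,2,3,5,8.54] 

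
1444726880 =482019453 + 962707427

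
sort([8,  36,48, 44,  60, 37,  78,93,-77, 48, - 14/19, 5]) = [ - 77, - 14/19, 5 , 8, 36,37, 44, 48, 48,60, 78, 93 ]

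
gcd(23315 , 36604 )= 1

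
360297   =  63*5719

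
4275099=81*52779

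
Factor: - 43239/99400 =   -  87/200 = - 2^(  -  3)*3^1*5^(-2)*29^1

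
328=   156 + 172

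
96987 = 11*8817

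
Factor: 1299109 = 7^1*23^1*8069^1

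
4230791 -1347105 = 2883686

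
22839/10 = 22839/10 = 2283.90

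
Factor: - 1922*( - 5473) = 2^1*13^1*31^2 * 421^1 = 10519106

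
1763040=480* 3673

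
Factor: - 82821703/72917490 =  - 2^( - 1 )*3^( - 1)*5^( - 1 )*19^2*839^( - 1)* 2897^( - 1)*229423^1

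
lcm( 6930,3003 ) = 90090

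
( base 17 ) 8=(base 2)1000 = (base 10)8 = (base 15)8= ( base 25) 8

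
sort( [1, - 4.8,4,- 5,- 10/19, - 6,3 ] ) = [ - 6, - 5, - 4.8, - 10/19, 1,3,4 ] 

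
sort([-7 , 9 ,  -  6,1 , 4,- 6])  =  [-7, - 6, - 6, 1,4,9]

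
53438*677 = 36177526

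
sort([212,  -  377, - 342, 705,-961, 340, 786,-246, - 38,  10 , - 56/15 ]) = [ - 961, - 377 , - 342, - 246, - 38, - 56/15,10,  212, 340,705, 786 ] 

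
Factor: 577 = 577^1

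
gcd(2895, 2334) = 3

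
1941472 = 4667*416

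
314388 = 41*7668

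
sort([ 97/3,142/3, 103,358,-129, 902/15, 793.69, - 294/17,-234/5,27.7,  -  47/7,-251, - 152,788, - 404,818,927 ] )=[-404,  -  251, - 152,-129, - 234/5,-294/17,- 47/7, 27.7,97/3 , 142/3 , 902/15,103 , 358,788, 793.69,818,927]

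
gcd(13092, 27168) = 12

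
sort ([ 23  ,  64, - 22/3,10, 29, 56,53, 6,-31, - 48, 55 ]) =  [ - 48,-31 , - 22/3, 6,10 , 23, 29, 53, 55, 56, 64]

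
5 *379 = 1895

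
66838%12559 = 4043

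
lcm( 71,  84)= 5964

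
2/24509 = 2/24509=0.00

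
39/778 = 39/778 = 0.05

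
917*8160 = 7482720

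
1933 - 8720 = -6787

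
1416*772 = 1093152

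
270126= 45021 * 6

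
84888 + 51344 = 136232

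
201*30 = 6030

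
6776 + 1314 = 8090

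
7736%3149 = 1438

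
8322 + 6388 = 14710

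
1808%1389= 419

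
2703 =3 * 901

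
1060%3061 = 1060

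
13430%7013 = 6417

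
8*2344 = 18752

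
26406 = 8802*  3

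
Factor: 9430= 2^1*5^1*23^1* 41^1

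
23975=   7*3425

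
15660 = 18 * 870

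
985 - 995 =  - 10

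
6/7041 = 2/2347 = 0.00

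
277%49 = 32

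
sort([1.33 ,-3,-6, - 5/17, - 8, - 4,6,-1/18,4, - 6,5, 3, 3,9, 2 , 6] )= [-8,-6,-6, - 4,-3 ,-5/17 , - 1/18, 1.33,2,3,3,4, 5,6,6,9]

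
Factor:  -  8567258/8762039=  - 2^1*7^2*11^(-1)*13^( - 1)*71^( - 1)*863^( - 1)*87421^1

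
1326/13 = 102 = 102.00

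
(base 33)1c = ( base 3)1200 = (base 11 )41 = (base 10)45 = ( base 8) 55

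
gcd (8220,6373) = 1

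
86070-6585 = 79485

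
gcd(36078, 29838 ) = 6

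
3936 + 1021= 4957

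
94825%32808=29209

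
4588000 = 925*4960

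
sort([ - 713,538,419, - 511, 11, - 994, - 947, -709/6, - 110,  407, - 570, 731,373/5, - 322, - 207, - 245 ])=[ - 994, - 947, - 713, - 570, - 511, - 322, - 245,  -  207, - 709/6, - 110,11  ,  373/5, 407, 419, 538,731 ]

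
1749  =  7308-5559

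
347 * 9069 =3146943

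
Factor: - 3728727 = - 3^3*138101^1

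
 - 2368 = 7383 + -9751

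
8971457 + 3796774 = 12768231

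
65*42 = 2730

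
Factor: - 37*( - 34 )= 1258 = 2^1*17^1*37^1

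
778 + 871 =1649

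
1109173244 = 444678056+664495188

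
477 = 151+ 326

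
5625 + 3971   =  9596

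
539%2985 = 539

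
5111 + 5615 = 10726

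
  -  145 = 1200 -1345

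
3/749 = 3/749  =  0.00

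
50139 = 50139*1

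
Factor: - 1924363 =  -7^1*274909^1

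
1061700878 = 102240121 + 959460757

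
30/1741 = 30/1741 = 0.02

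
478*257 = 122846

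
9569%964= 893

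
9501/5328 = 3167/1776  =  1.78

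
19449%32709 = 19449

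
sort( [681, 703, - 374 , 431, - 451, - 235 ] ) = [ - 451, - 374, - 235,431, 681,703] 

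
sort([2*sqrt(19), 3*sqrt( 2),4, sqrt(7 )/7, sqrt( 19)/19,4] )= [ sqrt( 19) /19, sqrt( 7) /7,4, 4, 3*sqrt( 2), 2*  sqrt( 19) ] 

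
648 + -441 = 207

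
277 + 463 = 740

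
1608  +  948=2556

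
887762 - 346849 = 540913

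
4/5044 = 1/1261 = 0.00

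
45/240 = 3/16 = 0.19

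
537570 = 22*24435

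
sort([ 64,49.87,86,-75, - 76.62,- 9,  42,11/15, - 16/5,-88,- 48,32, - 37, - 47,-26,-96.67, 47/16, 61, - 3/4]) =[ - 96.67,-88 , - 76.62, - 75,-48, - 47,- 37, - 26, - 9,-16/5 , - 3/4,11/15,47/16, 32,42,49.87,61,64,86 ] 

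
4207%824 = 87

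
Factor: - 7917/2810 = - 2^ ( - 1)*3^1*5^( - 1)*7^1*13^1*29^1 * 281^( - 1)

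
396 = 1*396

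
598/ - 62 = -10+11/31 = - 9.65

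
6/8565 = 2/2855 = 0.00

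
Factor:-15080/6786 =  - 20/9 = - 2^2*3^(-2)*5^1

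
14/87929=14/87929 =0.00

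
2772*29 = 80388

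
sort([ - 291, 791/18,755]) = [  -  291,791/18,  755]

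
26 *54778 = 1424228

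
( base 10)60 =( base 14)44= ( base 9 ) 66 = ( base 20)30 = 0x3C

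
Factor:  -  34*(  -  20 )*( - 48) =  - 32640  =  - 2^7*3^1*5^1*17^1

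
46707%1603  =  220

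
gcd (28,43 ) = 1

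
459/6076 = 459/6076 = 0.08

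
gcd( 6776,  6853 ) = 77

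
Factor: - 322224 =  - 2^4*3^1*7^2*137^1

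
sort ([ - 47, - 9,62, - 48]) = [ - 48, - 47,-9,  62]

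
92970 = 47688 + 45282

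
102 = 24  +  78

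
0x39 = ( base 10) 57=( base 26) 25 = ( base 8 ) 71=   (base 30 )1R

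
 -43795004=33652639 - 77447643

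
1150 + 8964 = 10114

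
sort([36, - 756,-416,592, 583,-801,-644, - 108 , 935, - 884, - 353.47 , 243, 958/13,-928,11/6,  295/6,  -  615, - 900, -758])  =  [- 928,-900, -884, - 801, -758, - 756, - 644 , - 615 , - 416,  -  353.47,-108, 11/6, 36, 295/6,958/13, 243,583, 592, 935 ]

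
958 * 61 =58438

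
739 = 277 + 462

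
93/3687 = 31/1229 = 0.03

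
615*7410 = 4557150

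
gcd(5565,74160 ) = 15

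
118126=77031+41095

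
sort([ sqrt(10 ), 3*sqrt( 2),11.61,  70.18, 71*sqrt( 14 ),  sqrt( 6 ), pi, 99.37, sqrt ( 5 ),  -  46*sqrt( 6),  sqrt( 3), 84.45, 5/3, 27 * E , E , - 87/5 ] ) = [-46  *  sqrt( 6), - 87/5,5/3, sqrt(3), sqrt(5), sqrt( 6 ),E , pi,sqrt( 10), 3*sqrt( 2),11.61,70.18, 27 *E, 84.45,99.37 , 71*sqrt(14) ] 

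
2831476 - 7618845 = - 4787369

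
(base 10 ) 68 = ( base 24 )2k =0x44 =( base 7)125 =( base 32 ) 24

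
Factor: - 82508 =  - 2^2*20627^1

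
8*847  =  6776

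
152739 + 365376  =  518115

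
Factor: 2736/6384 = 3/7 =3^1*7^ ( - 1)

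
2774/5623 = 2774/5623 = 0.49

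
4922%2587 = 2335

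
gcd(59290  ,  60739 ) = 7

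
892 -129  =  763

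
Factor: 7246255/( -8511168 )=  -  2^(  -  6)*3^( - 1)*5^1 *97^(-1 )*433^1*457^( - 1 )*3347^1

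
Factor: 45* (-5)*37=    - 8325 = - 3^2*5^2*37^1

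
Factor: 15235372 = 2^2*3808843^1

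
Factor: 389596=2^2*173^1* 563^1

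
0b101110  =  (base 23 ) 20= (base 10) 46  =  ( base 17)2c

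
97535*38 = 3706330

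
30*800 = 24000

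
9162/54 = 509/3 = 169.67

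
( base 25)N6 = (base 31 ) in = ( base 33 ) hk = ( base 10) 581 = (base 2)1001000101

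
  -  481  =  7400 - 7881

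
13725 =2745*5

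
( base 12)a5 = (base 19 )6B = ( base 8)175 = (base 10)125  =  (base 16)7D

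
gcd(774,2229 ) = 3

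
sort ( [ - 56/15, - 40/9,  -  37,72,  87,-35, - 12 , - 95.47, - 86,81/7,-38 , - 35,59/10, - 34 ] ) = [ - 95.47,-86,-38,-37,-35,-35,-34, - 12,-40/9, - 56/15,59/10,81/7,72,  87]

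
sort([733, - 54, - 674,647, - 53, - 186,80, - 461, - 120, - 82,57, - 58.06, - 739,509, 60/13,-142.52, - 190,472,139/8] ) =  [ - 739, - 674, - 461, - 190, - 186, - 142.52, - 120 , - 82, - 58.06,- 54, - 53, 60/13,139/8 , 57,80, 472,509 , 647,733] 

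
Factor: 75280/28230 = 2^3*3^ (-1) = 8/3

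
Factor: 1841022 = 2^1 * 3^3 * 103^1 * 331^1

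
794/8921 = 794/8921 = 0.09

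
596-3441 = -2845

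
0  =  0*4561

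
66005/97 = 66005/97 = 680.46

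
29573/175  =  168+173/175 =168.99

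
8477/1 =8477 = 8477.00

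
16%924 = 16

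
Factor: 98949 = 3^1*32983^1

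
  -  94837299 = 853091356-947928655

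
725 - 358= 367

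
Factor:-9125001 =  - 3^3*41^1*8243^1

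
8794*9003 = 79172382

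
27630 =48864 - 21234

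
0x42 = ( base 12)56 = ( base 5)231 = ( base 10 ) 66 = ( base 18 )3c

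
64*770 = 49280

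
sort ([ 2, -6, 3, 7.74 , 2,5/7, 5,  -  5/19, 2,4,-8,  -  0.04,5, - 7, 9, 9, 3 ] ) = [-8,-7, - 6, - 5/19, - 0.04,  5/7,  2, 2, 2, 3,3, 4, 5, 5, 7.74,  9, 9] 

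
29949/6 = 4991 + 1/2 = 4991.50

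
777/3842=777/3842 =0.20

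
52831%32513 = 20318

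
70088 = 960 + 69128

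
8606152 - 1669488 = 6936664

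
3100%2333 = 767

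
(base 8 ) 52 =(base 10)42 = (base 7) 60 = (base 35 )17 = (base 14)30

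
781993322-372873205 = 409120117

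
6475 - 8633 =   -  2158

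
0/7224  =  0  =  0.00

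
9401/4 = 2350 + 1/4 =2350.25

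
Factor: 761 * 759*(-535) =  - 3^1*5^1 * 11^1*23^1*107^1*761^1 = - 309015465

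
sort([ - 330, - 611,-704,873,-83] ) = [ - 704 , - 611,-330, - 83,873] 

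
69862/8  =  8732 + 3/4= 8732.75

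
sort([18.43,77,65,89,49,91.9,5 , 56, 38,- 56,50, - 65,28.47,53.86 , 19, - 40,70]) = [ - 65, - 56,  -  40,5  ,  18.43,19,28.47,38, 49, 50, 53.86, 56,65,70,77,89,91.9]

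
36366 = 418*87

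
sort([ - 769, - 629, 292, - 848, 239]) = [  -  848,  -  769, - 629, 239,292 ] 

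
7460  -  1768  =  5692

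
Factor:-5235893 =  - 13^1*402761^1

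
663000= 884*750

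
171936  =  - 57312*( - 3 ) 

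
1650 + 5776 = 7426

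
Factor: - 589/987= - 3^( - 1 )*7^( - 1)*19^1 * 31^1*47^ ( - 1) 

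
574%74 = 56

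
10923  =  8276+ 2647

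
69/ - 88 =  - 1 + 19/88 = - 0.78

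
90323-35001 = 55322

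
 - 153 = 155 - 308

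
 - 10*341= - 3410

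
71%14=1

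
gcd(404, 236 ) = 4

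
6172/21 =293+19/21  =  293.90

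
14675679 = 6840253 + 7835426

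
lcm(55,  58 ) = 3190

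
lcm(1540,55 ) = 1540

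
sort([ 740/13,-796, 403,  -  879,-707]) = [ - 879, - 796, - 707, 740/13,403]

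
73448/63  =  1165 + 53/63   =  1165.84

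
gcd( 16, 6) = 2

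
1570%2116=1570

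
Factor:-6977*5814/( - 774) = 2253571/43= 17^1 *19^1 * 43^( - 1 ) * 6977^1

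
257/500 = 257/500 = 0.51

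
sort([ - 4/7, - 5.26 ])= [-5.26, - 4/7 ]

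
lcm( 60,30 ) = 60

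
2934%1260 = 414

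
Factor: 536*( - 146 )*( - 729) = 57048624 = 2^4*3^6*67^1*73^1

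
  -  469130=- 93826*5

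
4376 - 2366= 2010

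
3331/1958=3331/1958=1.70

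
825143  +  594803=1419946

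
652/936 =163/234 = 0.70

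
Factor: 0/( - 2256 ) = 0^1 = 0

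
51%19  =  13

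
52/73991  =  52/73991 =0.00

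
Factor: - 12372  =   - 2^2*3^1*1031^1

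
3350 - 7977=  - 4627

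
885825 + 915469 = 1801294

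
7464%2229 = 777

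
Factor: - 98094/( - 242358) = 16349/40393 = 31^( - 1)*1303^( - 1) * 16349^1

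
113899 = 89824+24075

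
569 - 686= - 117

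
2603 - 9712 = - 7109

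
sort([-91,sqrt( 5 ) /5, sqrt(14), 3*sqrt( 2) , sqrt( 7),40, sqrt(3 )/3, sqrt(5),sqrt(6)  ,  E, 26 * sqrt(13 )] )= [ - 91, sqrt(5)/5 , sqrt(3)/3, sqrt( 5), sqrt( 6 ),sqrt(7 ),E,sqrt( 14 ),  3*sqrt(2), 40,26*sqrt(13)]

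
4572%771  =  717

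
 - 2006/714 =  - 59/21= -  2.81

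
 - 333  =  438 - 771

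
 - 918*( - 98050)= 90009900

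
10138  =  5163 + 4975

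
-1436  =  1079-2515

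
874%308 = 258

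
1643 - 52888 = - 51245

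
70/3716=35/1858  =  0.02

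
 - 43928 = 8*( -5491)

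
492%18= 6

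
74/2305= 74/2305 = 0.03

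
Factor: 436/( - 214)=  - 218/107 = - 2^1*107^( - 1)*109^1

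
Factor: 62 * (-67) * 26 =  - 108004=- 2^2*13^1*31^1*67^1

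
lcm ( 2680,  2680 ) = 2680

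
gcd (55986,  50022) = 42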